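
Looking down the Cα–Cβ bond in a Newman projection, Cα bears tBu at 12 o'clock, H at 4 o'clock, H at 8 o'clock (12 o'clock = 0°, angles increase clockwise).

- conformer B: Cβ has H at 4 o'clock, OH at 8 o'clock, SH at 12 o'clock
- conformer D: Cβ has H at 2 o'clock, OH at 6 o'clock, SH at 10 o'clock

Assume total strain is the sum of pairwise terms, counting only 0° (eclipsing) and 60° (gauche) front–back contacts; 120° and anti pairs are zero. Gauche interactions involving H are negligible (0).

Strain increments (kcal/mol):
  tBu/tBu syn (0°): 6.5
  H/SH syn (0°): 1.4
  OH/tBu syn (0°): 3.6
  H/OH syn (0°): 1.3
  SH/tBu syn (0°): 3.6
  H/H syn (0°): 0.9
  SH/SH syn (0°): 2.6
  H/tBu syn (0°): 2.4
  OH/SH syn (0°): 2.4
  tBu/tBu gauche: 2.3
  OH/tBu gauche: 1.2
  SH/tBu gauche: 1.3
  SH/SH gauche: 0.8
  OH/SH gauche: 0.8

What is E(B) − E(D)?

B (eclipsed): tBu(0°)/SH(0°) eclipsed 3.6; H(120°)/H(120°) eclipsed 0.9; H(240°)/OH(240°) eclipsed 1.3 → 5.8 kcal/mol.
D (staggered): tBu(0°)/SH(300°) gauche 1.3 → 1.3 kcal/mol.
E(B) − E(D) = 5.8 − 1.3 = +4.5 kcal/mol.

+4.5 kcal/mol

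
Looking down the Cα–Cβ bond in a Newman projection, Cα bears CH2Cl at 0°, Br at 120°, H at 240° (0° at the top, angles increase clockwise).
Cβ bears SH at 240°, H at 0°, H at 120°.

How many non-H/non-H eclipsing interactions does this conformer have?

Every eclipsing pair involves H, so the count is 0.

0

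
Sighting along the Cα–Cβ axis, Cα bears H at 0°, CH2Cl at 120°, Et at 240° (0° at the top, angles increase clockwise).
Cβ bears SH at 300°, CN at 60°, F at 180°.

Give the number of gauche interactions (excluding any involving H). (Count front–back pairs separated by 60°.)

Non-H gauche pairs: CH2Cl(120°)/CN(60°); CH2Cl(120°)/F(180°); Et(240°)/SH(300°); Et(240°)/F(180°) — 4 interactions.

4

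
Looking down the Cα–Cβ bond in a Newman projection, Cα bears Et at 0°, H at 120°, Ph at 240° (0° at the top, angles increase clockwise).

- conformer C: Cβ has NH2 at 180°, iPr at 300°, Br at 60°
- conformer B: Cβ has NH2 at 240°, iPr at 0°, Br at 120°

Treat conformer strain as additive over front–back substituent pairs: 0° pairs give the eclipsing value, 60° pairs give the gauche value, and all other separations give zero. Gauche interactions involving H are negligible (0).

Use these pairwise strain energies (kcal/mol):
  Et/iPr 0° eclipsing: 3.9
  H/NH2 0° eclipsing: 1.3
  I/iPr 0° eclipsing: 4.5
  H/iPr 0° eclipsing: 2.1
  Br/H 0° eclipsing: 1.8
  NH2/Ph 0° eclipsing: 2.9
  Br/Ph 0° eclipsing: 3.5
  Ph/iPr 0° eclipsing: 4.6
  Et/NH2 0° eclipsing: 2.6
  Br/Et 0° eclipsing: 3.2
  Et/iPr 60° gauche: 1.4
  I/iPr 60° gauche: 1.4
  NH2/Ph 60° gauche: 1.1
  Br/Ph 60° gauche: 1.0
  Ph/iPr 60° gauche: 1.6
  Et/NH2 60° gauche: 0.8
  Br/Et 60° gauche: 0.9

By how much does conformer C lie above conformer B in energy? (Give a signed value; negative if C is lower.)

-3.6 kcal/mol

C (staggered): Et(0°)/iPr(300°) gauche 1.4; Et(0°)/Br(60°) gauche 0.9; Ph(240°)/NH2(180°) gauche 1.1; Ph(240°)/iPr(300°) gauche 1.6 → 5.0 kcal/mol.
B (eclipsed): Et(0°)/iPr(0°) eclipsed 3.9; H(120°)/Br(120°) eclipsed 1.8; Ph(240°)/NH2(240°) eclipsed 2.9 → 8.6 kcal/mol.
E(C) − E(B) = 5.0 − 8.6 = -3.6 kcal/mol.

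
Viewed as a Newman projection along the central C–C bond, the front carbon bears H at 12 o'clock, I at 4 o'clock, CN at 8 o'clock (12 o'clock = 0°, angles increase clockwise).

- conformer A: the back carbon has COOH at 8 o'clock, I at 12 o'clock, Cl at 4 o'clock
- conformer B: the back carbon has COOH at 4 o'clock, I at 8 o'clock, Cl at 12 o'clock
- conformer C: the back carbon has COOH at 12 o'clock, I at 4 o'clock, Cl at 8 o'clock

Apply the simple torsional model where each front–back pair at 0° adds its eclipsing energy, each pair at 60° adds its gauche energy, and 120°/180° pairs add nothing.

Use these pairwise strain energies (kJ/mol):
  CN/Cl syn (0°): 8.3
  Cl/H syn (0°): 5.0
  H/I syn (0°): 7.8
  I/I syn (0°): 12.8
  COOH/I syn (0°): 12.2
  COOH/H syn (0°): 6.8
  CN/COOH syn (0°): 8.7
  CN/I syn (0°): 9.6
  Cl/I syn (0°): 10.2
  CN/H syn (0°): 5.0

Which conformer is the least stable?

C

A is eclipsed. H at 0° is eclipsed with I at 0° (7.8); I at 120° is eclipsed with Cl at 120° (10.2); CN at 240° is eclipsed with COOH at 240° (8.7). Total 26.7 kJ/mol.
B is eclipsed. H at 0° is eclipsed with Cl at 0° (5.0); I at 120° is eclipsed with COOH at 120° (12.2); CN at 240° is eclipsed with I at 240° (9.6). Total 26.8 kJ/mol.
C is eclipsed. H at 0° is eclipsed with COOH at 0° (6.8); I at 120° is eclipsed with I at 120° (12.8); CN at 240° is eclipsed with Cl at 240° (8.3). Total 27.9 kJ/mol.
C has the highest total (27.9 kJ/mol).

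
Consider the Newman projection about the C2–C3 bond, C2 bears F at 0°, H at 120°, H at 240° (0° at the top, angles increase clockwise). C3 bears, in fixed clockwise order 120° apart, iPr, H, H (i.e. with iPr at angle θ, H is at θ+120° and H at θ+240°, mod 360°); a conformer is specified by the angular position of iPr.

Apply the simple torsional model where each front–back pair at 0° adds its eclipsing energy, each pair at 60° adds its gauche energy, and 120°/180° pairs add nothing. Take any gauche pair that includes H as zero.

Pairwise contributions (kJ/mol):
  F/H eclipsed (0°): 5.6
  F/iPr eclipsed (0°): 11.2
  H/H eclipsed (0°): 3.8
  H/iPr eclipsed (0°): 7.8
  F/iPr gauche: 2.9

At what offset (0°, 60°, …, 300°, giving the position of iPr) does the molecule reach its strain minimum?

iPr at 0° is eclipsed. F at 0° is eclipsed with iPr at 0° (11.2); H at 120° is eclipsed with H at 120° (3.8); H at 240° is eclipsed with H at 240° (3.8). Total 18.8 kJ/mol.
iPr at 60° is staggered. F at 0° is gauche with iPr at 60° (2.9). Total 2.9 kJ/mol.
iPr at 120° is eclipsed. F at 0° is eclipsed with H at 0° (5.6); H at 120° is eclipsed with iPr at 120° (7.8); H at 240° is eclipsed with H at 240° (3.8). Total 17.2 kJ/mol.
iPr at 180° (staggered): no non-H gauche contacts → 0.0 kJ/mol.
iPr at 240° is eclipsed. F at 0° is eclipsed with H at 0° (5.6); H at 120° is eclipsed with H at 120° (3.8); H at 240° is eclipsed with iPr at 240° (7.8). Total 17.2 kJ/mol.
iPr at 300° is staggered. F at 0° is gauche with iPr at 300° (2.9). Total 2.9 kJ/mol.
The minimum (0.0 kJ/mol) occurs with iPr at 180°.

180°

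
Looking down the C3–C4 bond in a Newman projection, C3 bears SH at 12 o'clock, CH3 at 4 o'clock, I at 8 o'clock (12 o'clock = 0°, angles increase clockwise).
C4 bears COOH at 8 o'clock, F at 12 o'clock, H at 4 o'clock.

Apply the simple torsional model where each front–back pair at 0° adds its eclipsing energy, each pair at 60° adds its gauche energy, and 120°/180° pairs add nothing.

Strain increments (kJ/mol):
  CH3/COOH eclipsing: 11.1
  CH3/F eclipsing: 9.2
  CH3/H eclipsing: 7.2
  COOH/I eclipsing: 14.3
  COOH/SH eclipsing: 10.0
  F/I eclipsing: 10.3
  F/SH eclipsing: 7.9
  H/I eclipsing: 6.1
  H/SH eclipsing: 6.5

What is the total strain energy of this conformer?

This conformer (eclipsed): SH(0°)/F(0°) eclipsed 7.9; CH3(120°)/H(120°) eclipsed 7.2; I(240°)/COOH(240°) eclipsed 14.3 → 29.4 kJ/mol.

29.4 kJ/mol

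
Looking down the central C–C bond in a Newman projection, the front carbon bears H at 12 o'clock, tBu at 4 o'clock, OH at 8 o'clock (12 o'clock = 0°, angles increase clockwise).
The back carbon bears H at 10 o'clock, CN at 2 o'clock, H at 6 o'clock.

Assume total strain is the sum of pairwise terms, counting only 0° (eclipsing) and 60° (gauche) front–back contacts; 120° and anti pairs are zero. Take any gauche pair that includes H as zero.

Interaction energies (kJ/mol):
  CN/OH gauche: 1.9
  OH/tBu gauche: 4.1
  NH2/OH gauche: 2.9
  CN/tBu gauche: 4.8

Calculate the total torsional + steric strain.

4.8 kJ/mol

This conformer (staggered): tBu–CN gauche; 4.8 = 4.8 kJ/mol.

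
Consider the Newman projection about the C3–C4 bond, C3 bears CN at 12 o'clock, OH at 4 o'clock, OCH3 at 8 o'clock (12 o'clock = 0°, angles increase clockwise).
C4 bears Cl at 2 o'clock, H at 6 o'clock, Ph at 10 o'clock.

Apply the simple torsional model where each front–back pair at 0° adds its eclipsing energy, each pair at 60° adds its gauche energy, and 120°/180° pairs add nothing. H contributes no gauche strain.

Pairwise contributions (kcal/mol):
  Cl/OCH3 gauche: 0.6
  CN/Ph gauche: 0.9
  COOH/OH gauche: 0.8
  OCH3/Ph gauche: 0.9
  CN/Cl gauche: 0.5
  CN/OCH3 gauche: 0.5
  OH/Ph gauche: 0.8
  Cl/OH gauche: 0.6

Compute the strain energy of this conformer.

This conformer (staggered): CN–Cl gauche, CN–Ph gauche, OH–Cl gauche, OCH3–Ph gauche; 0.5 + 0.9 + 0.6 + 0.9 = 2.9 kcal/mol.

2.9 kcal/mol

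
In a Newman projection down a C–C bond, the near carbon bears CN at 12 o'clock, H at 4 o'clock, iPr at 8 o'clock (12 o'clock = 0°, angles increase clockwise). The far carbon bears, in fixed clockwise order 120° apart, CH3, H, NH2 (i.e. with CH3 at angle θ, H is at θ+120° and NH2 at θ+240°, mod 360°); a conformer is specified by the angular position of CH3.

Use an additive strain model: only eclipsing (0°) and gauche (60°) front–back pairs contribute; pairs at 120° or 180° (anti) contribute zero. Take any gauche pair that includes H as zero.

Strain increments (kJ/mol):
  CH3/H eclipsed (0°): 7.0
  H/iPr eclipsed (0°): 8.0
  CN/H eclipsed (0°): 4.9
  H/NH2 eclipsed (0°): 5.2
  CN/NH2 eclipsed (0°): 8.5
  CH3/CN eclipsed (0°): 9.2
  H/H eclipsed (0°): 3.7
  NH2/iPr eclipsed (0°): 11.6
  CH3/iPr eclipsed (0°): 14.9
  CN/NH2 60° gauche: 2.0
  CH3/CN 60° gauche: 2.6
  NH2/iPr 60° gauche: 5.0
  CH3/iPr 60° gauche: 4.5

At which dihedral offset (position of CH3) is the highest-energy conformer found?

CH3 at 0° (eclipsed): CN(0°)/CH3(0°) eclipsed 9.2; H(120°)/H(120°) eclipsed 3.7; iPr(240°)/NH2(240°) eclipsed 11.6 → 24.5 kJ/mol.
CH3 at 60° (staggered): CN(0°)/CH3(60°) gauche 2.6; CN(0°)/NH2(300°) gauche 2.0; iPr(240°)/NH2(300°) gauche 5.0 → 9.6 kJ/mol.
CH3 at 120° (eclipsed): CN(0°)/NH2(0°) eclipsed 8.5; H(120°)/CH3(120°) eclipsed 7.0; iPr(240°)/H(240°) eclipsed 8.0 → 23.5 kJ/mol.
CH3 at 180° (staggered): CN(0°)/NH2(60°) gauche 2.0; iPr(240°)/CH3(180°) gauche 4.5 → 6.5 kJ/mol.
CH3 at 240° (eclipsed): CN(0°)/H(0°) eclipsed 4.9; H(120°)/NH2(120°) eclipsed 5.2; iPr(240°)/CH3(240°) eclipsed 14.9 → 25.0 kJ/mol.
CH3 at 300° (staggered): CN(0°)/CH3(300°) gauche 2.6; iPr(240°)/CH3(300°) gauche 4.5; iPr(240°)/NH2(180°) gauche 5.0 → 12.1 kJ/mol.
The maximum (25.0 kJ/mol) occurs with CH3 at 240°.

240°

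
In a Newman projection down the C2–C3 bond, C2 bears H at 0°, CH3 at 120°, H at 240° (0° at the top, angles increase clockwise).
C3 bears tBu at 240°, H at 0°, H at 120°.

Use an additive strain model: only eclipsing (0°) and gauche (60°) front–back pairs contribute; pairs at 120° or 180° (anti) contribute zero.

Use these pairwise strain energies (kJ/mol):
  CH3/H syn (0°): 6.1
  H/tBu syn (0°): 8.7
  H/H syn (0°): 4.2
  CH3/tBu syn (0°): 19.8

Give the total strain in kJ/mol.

19.0 kJ/mol

This conformer (eclipsed): H(0°)/H(0°) eclipsed 4.2; CH3(120°)/H(120°) eclipsed 6.1; H(240°)/tBu(240°) eclipsed 8.7 → 19.0 kJ/mol.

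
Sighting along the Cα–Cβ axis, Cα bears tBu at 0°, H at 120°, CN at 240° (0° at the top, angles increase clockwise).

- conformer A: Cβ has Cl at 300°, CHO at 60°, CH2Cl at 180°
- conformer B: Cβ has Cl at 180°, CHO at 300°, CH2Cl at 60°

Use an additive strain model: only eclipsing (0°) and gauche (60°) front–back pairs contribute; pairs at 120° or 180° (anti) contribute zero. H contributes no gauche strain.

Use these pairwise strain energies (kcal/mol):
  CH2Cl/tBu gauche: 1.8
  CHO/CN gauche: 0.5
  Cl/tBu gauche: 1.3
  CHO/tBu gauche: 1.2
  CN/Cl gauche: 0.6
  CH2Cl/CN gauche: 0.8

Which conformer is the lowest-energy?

A

A is staggered. tBu at 0° is gauche with Cl at 300° (1.3); tBu at 0° is gauche with CHO at 60° (1.2); CN at 240° is gauche with Cl at 300° (0.6); CN at 240° is gauche with CH2Cl at 180° (0.8). Total 3.9 kcal/mol.
B is staggered. tBu at 0° is gauche with CHO at 300° (1.2); tBu at 0° is gauche with CH2Cl at 60° (1.8); CN at 240° is gauche with Cl at 180° (0.6); CN at 240° is gauche with CHO at 300° (0.5). Total 4.1 kcal/mol.
A has the lowest total (3.9 kcal/mol).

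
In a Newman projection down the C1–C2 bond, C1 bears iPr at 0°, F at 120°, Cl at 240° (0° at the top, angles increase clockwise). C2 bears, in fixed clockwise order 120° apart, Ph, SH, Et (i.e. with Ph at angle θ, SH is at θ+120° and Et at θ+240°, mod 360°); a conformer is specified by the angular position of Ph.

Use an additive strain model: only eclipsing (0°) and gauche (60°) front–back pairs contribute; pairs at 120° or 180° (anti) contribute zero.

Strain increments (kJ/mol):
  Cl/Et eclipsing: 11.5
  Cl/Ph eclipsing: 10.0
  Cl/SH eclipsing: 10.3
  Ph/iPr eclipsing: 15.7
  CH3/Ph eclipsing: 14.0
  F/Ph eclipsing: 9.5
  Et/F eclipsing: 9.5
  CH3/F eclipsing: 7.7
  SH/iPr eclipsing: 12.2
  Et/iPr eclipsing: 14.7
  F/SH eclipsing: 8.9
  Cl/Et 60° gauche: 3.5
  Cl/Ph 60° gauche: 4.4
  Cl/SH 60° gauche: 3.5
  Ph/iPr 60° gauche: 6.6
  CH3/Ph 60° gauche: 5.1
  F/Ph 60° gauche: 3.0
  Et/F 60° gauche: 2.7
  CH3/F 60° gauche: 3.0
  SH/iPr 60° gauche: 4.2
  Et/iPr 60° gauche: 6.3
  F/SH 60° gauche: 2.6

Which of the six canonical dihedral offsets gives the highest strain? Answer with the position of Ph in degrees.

Ph at 0° (eclipsed): iPr(0°)/Ph(0°) eclipsed 15.7; F(120°)/SH(120°) eclipsed 8.9; Cl(240°)/Et(240°) eclipsed 11.5 → 36.1 kJ/mol.
Ph at 60° (staggered): iPr(0°)/Ph(60°) gauche 6.6; iPr(0°)/Et(300°) gauche 6.3; F(120°)/Ph(60°) gauche 3.0; F(120°)/SH(180°) gauche 2.6; Cl(240°)/SH(180°) gauche 3.5; Cl(240°)/Et(300°) gauche 3.5 → 25.5 kJ/mol.
Ph at 120° (eclipsed): iPr(0°)/Et(0°) eclipsed 14.7; F(120°)/Ph(120°) eclipsed 9.5; Cl(240°)/SH(240°) eclipsed 10.3 → 34.5 kJ/mol.
Ph at 180° (staggered): iPr(0°)/SH(300°) gauche 4.2; iPr(0°)/Et(60°) gauche 6.3; F(120°)/Ph(180°) gauche 3.0; F(120°)/Et(60°) gauche 2.7; Cl(240°)/Ph(180°) gauche 4.4; Cl(240°)/SH(300°) gauche 3.5 → 24.1 kJ/mol.
Ph at 240° (eclipsed): iPr(0°)/SH(0°) eclipsed 12.2; F(120°)/Et(120°) eclipsed 9.5; Cl(240°)/Ph(240°) eclipsed 10.0 → 31.7 kJ/mol.
Ph at 300° (staggered): iPr(0°)/Ph(300°) gauche 6.6; iPr(0°)/SH(60°) gauche 4.2; F(120°)/SH(60°) gauche 2.6; F(120°)/Et(180°) gauche 2.7; Cl(240°)/Ph(300°) gauche 4.4; Cl(240°)/Et(180°) gauche 3.5 → 24.0 kJ/mol.
The maximum (36.1 kJ/mol) occurs with Ph at 0°.

0°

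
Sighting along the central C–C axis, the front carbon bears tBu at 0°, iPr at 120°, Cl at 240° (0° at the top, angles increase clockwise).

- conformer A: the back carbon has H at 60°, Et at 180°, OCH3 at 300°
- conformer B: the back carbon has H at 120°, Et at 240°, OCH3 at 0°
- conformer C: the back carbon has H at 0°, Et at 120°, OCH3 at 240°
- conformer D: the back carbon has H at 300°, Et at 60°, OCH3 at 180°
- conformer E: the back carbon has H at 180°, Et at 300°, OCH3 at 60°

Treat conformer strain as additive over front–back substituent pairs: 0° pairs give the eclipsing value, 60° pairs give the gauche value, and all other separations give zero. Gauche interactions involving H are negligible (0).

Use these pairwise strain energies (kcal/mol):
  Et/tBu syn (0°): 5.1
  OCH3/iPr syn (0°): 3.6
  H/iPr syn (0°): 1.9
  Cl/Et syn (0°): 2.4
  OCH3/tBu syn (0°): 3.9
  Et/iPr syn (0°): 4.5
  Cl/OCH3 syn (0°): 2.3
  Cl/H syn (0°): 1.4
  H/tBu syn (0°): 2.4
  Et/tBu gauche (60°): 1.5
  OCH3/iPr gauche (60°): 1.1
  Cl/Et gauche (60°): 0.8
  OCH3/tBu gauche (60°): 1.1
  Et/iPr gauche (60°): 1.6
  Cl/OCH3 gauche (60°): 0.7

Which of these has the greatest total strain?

A (staggered): tBu(0°)/OCH3(300°) gauche 1.1; iPr(120°)/Et(180°) gauche 1.6; Cl(240°)/Et(180°) gauche 0.8; Cl(240°)/OCH3(300°) gauche 0.7 → 4.2 kcal/mol.
B (eclipsed): tBu(0°)/OCH3(0°) eclipsed 3.9; iPr(120°)/H(120°) eclipsed 1.9; Cl(240°)/Et(240°) eclipsed 2.4 → 8.2 kcal/mol.
C (eclipsed): tBu(0°)/H(0°) eclipsed 2.4; iPr(120°)/Et(120°) eclipsed 4.5; Cl(240°)/OCH3(240°) eclipsed 2.3 → 9.2 kcal/mol.
D (staggered): tBu(0°)/Et(60°) gauche 1.5; iPr(120°)/Et(60°) gauche 1.6; iPr(120°)/OCH3(180°) gauche 1.1; Cl(240°)/OCH3(180°) gauche 0.7 → 4.9 kcal/mol.
E (staggered): tBu(0°)/Et(300°) gauche 1.5; tBu(0°)/OCH3(60°) gauche 1.1; iPr(120°)/OCH3(60°) gauche 1.1; Cl(240°)/Et(300°) gauche 0.8 → 4.5 kcal/mol.
C has the highest total (9.2 kcal/mol).

C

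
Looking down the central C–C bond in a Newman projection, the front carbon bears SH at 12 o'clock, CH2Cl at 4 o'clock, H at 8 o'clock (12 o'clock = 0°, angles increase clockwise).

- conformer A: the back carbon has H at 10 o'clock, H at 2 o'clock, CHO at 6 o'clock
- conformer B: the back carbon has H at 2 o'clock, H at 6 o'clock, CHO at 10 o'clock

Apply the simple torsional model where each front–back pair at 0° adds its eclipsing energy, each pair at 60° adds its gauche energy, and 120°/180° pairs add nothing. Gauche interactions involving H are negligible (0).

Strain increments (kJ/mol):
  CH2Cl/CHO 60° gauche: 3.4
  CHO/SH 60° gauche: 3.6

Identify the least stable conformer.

A is staggered. CH2Cl at 120° is gauche with CHO at 180° (3.4). Total 3.4 kJ/mol.
B is staggered. SH at 0° is gauche with CHO at 300° (3.6). Total 3.6 kJ/mol.
B has the highest total (3.6 kJ/mol).

B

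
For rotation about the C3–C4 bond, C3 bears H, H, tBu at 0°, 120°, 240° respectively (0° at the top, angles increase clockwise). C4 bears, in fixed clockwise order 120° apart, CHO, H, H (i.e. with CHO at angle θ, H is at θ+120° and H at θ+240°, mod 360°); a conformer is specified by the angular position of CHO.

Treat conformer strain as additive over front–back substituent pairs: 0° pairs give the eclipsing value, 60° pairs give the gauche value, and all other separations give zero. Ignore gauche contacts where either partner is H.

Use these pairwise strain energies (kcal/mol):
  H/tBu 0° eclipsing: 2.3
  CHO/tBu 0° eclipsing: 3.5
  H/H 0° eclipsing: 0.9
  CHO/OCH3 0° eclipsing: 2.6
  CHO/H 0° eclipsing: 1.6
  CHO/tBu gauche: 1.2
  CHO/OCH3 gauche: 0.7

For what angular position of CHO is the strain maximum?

240°

CHO at 0° (eclipsed): H–CHO eclipsed, H–H eclipsed, tBu–H eclipsed; 1.6 + 0.9 + 2.3 = 4.8 kcal/mol.
CHO at 60° (staggered): no non-H gauche contacts → 0.0 kcal/mol.
CHO at 120° (eclipsed): H–H eclipsed, H–CHO eclipsed, tBu–H eclipsed; 0.9 + 1.6 + 2.3 = 4.8 kcal/mol.
CHO at 180° (staggered): tBu–CHO gauche; 1.2 = 1.2 kcal/mol.
CHO at 240° (eclipsed): H–H eclipsed, H–H eclipsed, tBu–CHO eclipsed; 0.9 + 0.9 + 3.5 = 5.3 kcal/mol.
CHO at 300° (staggered): tBu–CHO gauche; 1.2 = 1.2 kcal/mol.
The maximum (5.3 kcal/mol) occurs with CHO at 240°.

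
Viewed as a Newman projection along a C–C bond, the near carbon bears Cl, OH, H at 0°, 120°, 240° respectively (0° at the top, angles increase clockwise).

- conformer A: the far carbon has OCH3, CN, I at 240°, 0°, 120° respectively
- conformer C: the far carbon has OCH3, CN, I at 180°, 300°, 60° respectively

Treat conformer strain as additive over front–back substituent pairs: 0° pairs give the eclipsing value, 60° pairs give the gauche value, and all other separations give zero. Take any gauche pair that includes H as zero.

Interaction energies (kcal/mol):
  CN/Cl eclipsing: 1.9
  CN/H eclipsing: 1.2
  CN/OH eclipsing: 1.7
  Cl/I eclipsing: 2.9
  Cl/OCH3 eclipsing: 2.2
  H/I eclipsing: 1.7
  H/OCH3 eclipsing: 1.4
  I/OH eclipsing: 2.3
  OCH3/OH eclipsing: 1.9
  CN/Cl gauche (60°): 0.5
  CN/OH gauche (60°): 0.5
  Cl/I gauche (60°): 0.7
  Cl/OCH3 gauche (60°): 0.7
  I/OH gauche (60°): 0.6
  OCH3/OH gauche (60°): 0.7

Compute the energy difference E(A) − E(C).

A (eclipsed): Cl–CN eclipsed, OH–I eclipsed, H–OCH3 eclipsed; 1.9 + 2.3 + 1.4 = 5.6 kcal/mol.
C (staggered): Cl–CN gauche, Cl–I gauche, OH–OCH3 gauche, OH–I gauche; 0.5 + 0.7 + 0.7 + 0.6 = 2.5 kcal/mol.
E(A) − E(C) = 5.6 − 2.5 = +3.1 kcal/mol.

+3.1 kcal/mol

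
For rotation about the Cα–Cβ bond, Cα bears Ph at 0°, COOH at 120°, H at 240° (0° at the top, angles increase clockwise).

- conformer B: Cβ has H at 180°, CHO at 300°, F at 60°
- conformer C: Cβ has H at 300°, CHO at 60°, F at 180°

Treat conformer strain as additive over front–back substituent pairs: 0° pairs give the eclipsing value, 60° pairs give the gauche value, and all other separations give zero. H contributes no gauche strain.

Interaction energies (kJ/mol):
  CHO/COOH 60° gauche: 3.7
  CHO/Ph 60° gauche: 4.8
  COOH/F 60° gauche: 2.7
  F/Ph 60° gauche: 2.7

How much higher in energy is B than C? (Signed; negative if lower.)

B (staggered): Ph–CHO gauche, Ph–F gauche, COOH–F gauche; 4.8 + 2.7 + 2.7 = 10.2 kJ/mol.
C (staggered): Ph–CHO gauche, COOH–CHO gauche, COOH–F gauche; 4.8 + 3.7 + 2.7 = 11.2 kJ/mol.
E(B) − E(C) = 10.2 − 11.2 = -1.0 kJ/mol.

-1.0 kJ/mol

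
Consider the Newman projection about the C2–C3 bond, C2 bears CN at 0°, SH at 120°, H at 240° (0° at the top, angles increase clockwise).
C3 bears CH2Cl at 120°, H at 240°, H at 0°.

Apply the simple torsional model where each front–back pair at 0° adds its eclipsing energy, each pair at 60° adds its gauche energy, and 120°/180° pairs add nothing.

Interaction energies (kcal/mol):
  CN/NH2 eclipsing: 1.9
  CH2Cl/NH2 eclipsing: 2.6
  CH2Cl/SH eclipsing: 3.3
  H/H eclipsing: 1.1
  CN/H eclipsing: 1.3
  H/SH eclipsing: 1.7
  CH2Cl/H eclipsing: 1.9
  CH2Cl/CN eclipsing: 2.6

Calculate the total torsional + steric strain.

5.7 kcal/mol

This conformer is eclipsed. CN at 0° is eclipsed with H at 0° (1.3); SH at 120° is eclipsed with CH2Cl at 120° (3.3); H at 240° is eclipsed with H at 240° (1.1). Total 5.7 kcal/mol.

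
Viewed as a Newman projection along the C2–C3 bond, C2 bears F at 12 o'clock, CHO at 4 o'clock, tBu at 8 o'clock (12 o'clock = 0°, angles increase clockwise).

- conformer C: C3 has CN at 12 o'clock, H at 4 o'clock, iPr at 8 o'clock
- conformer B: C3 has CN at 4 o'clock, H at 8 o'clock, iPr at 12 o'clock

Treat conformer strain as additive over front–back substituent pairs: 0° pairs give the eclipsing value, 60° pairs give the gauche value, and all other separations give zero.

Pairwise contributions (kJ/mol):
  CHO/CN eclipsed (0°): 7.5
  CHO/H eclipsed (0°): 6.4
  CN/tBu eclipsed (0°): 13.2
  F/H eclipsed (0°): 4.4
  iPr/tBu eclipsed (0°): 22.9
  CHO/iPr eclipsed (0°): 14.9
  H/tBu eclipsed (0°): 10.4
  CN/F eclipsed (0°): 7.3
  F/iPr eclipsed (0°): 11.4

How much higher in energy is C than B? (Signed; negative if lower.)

+7.3 kJ/mol

C (eclipsed): F(0°)/CN(0°) eclipsed 7.3; CHO(120°)/H(120°) eclipsed 6.4; tBu(240°)/iPr(240°) eclipsed 22.9 → 36.6 kJ/mol.
B (eclipsed): F(0°)/iPr(0°) eclipsed 11.4; CHO(120°)/CN(120°) eclipsed 7.5; tBu(240°)/H(240°) eclipsed 10.4 → 29.3 kJ/mol.
E(C) − E(B) = 36.6 − 29.3 = +7.3 kJ/mol.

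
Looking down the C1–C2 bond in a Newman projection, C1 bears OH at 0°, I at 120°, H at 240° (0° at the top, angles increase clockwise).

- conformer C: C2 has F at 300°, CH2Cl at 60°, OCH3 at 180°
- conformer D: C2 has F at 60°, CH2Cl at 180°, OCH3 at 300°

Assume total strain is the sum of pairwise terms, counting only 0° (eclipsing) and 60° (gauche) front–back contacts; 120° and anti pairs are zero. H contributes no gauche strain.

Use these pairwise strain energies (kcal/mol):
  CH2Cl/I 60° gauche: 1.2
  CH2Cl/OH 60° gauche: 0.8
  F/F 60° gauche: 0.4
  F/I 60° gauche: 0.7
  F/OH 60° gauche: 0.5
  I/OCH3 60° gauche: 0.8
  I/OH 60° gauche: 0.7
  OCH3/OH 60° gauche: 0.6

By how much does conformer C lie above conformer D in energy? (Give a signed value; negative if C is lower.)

+0.3 kcal/mol

C (staggered): OH(0°)/F(300°) gauche 0.5; OH(0°)/CH2Cl(60°) gauche 0.8; I(120°)/CH2Cl(60°) gauche 1.2; I(120°)/OCH3(180°) gauche 0.8 → 3.3 kcal/mol.
D (staggered): OH(0°)/F(60°) gauche 0.5; OH(0°)/OCH3(300°) gauche 0.6; I(120°)/F(60°) gauche 0.7; I(120°)/CH2Cl(180°) gauche 1.2 → 3.0 kcal/mol.
E(C) − E(D) = 3.3 − 3.0 = +0.3 kcal/mol.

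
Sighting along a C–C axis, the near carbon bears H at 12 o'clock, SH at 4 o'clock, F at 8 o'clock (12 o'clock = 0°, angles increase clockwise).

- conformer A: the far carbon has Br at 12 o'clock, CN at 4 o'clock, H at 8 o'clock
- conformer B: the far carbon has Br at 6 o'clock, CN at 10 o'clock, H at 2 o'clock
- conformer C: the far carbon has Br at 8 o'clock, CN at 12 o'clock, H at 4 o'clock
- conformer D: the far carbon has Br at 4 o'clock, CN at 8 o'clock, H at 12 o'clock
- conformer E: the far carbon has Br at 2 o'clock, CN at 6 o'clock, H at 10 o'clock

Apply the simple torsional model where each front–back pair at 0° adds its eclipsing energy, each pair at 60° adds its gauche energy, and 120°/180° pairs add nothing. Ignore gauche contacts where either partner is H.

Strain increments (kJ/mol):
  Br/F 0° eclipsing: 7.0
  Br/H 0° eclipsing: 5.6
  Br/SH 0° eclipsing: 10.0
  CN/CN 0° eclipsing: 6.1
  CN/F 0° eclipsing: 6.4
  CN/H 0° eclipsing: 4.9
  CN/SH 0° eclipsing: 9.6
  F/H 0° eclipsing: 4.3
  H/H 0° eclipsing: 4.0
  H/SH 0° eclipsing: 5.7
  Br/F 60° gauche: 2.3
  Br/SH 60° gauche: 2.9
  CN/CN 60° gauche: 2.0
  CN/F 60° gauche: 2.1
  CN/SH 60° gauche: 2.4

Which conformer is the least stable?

A is eclipsed. H at 0° is eclipsed with Br at 0° (5.6); SH at 120° is eclipsed with CN at 120° (9.6); F at 240° is eclipsed with H at 240° (4.3). Total 19.5 kJ/mol.
B is staggered. SH at 120° is gauche with Br at 180° (2.9); F at 240° is gauche with Br at 180° (2.3); F at 240° is gauche with CN at 300° (2.1). Total 7.3 kJ/mol.
C is eclipsed. H at 0° is eclipsed with CN at 0° (4.9); SH at 120° is eclipsed with H at 120° (5.7); F at 240° is eclipsed with Br at 240° (7.0). Total 17.6 kJ/mol.
D is eclipsed. H at 0° is eclipsed with H at 0° (4.0); SH at 120° is eclipsed with Br at 120° (10.0); F at 240° is eclipsed with CN at 240° (6.4). Total 20.4 kJ/mol.
E is staggered. SH at 120° is gauche with Br at 60° (2.9); SH at 120° is gauche with CN at 180° (2.4); F at 240° is gauche with CN at 180° (2.1). Total 7.4 kJ/mol.
D has the highest total (20.4 kJ/mol).

D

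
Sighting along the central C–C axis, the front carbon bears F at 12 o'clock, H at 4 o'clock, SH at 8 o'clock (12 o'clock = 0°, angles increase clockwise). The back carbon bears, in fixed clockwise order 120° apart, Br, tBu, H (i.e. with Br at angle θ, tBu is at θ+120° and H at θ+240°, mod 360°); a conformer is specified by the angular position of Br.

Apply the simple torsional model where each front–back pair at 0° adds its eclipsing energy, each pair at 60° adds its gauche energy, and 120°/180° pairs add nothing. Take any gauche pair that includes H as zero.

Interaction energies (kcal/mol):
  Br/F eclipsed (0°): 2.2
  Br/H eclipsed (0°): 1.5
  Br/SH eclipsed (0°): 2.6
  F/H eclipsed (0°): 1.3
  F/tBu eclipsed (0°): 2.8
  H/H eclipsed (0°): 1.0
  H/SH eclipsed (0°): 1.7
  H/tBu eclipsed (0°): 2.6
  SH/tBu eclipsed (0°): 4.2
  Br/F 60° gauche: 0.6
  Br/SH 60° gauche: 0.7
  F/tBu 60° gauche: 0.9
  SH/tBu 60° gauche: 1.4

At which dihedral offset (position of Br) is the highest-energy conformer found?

Br at 0° (eclipsed): F–Br eclipsed, H–tBu eclipsed, SH–H eclipsed; 2.2 + 2.6 + 1.7 = 6.5 kcal/mol.
Br at 60° (staggered): F–Br gauche, SH–tBu gauche; 0.6 + 1.4 = 2.0 kcal/mol.
Br at 120° (eclipsed): F–H eclipsed, H–Br eclipsed, SH–tBu eclipsed; 1.3 + 1.5 + 4.2 = 7.0 kcal/mol.
Br at 180° (staggered): F–tBu gauche, SH–Br gauche, SH–tBu gauche; 0.9 + 0.7 + 1.4 = 3.0 kcal/mol.
Br at 240° (eclipsed): F–tBu eclipsed, H–H eclipsed, SH–Br eclipsed; 2.8 + 1.0 + 2.6 = 6.4 kcal/mol.
Br at 300° (staggered): F–Br gauche, F–tBu gauche, SH–Br gauche; 0.6 + 0.9 + 0.7 = 2.2 kcal/mol.
The maximum (7.0 kcal/mol) occurs with Br at 120°.

120°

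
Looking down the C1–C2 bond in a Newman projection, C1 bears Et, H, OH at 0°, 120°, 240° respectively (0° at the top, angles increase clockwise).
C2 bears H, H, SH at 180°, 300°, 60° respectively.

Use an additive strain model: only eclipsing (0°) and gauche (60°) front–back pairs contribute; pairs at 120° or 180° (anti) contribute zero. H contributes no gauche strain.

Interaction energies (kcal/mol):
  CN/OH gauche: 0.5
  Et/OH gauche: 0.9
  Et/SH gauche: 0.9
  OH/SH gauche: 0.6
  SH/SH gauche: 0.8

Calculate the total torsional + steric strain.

This conformer is staggered. Et at 0° is gauche with SH at 60° (0.9). Total 0.9 kcal/mol.

0.9 kcal/mol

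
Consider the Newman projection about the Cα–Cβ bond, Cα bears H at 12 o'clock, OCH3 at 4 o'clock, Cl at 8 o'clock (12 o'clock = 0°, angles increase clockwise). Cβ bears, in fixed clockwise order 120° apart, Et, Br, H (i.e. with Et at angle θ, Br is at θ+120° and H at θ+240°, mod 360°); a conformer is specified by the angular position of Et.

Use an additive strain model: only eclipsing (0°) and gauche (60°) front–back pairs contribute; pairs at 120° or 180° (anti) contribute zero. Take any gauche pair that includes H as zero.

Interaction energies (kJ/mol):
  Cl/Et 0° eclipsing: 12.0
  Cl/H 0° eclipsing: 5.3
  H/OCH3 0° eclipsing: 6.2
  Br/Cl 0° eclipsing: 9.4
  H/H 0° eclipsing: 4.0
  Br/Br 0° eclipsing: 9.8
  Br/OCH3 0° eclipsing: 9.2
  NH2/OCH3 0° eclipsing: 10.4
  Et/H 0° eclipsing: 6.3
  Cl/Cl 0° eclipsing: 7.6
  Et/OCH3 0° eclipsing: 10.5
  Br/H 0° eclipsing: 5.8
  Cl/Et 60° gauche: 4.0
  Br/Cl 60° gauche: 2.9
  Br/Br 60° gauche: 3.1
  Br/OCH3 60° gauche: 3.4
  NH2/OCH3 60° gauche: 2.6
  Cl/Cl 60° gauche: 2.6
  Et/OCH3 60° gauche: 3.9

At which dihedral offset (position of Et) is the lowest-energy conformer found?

300°

Et at 0° (eclipsed): H(0°)/Et(0°) eclipsed 6.3; OCH3(120°)/Br(120°) eclipsed 9.2; Cl(240°)/H(240°) eclipsed 5.3 → 20.8 kJ/mol.
Et at 60° (staggered): OCH3(120°)/Et(60°) gauche 3.9; OCH3(120°)/Br(180°) gauche 3.4; Cl(240°)/Br(180°) gauche 2.9 → 10.2 kJ/mol.
Et at 120° (eclipsed): H(0°)/H(0°) eclipsed 4.0; OCH3(120°)/Et(120°) eclipsed 10.5; Cl(240°)/Br(240°) eclipsed 9.4 → 23.9 kJ/mol.
Et at 180° (staggered): OCH3(120°)/Et(180°) gauche 3.9; Cl(240°)/Et(180°) gauche 4.0; Cl(240°)/Br(300°) gauche 2.9 → 10.8 kJ/mol.
Et at 240° (eclipsed): H(0°)/Br(0°) eclipsed 5.8; OCH3(120°)/H(120°) eclipsed 6.2; Cl(240°)/Et(240°) eclipsed 12.0 → 24.0 kJ/mol.
Et at 300° (staggered): OCH3(120°)/Br(60°) gauche 3.4; Cl(240°)/Et(300°) gauche 4.0 → 7.4 kJ/mol.
The minimum (7.4 kJ/mol) occurs with Et at 300°.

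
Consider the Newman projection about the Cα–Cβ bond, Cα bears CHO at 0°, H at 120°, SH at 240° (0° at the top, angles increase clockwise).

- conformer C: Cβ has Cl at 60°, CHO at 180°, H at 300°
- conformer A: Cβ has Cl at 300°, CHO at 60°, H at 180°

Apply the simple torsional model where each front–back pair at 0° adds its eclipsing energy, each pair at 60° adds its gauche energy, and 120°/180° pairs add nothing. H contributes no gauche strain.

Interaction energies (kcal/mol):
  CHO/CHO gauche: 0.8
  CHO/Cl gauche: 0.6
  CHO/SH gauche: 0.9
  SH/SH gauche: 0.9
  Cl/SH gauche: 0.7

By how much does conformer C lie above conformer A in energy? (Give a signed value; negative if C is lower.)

C (staggered): CHO(0°)/Cl(60°) gauche 0.6; SH(240°)/CHO(180°) gauche 0.9 → 1.5 kcal/mol.
A (staggered): CHO(0°)/Cl(300°) gauche 0.6; CHO(0°)/CHO(60°) gauche 0.8; SH(240°)/Cl(300°) gauche 0.7 → 2.1 kcal/mol.
E(C) − E(A) = 1.5 − 2.1 = -0.6 kcal/mol.

-0.6 kcal/mol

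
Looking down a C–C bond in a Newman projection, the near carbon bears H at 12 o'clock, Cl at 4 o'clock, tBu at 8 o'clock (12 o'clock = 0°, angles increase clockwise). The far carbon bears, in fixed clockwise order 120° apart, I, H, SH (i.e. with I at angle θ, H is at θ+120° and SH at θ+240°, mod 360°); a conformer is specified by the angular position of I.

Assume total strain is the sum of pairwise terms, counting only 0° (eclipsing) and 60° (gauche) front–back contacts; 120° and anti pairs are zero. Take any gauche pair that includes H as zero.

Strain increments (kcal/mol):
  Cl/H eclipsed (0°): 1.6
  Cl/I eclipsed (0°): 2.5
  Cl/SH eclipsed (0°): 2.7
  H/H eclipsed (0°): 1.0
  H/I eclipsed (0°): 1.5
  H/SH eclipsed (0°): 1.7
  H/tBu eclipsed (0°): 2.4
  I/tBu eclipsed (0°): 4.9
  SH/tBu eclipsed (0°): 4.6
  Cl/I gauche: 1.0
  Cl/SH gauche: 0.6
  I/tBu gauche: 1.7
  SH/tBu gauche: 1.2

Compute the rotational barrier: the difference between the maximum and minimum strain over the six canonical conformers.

6.4 kcal/mol

I at 0° (eclipsed): H–I eclipsed, Cl–H eclipsed, tBu–SH eclipsed; 1.5 + 1.6 + 4.6 = 7.7 kcal/mol.
I at 60° (staggered): Cl–I gauche, tBu–SH gauche; 1.0 + 1.2 = 2.2 kcal/mol.
I at 120° (eclipsed): H–SH eclipsed, Cl–I eclipsed, tBu–H eclipsed; 1.7 + 2.5 + 2.4 = 6.6 kcal/mol.
I at 180° (staggered): Cl–I gauche, Cl–SH gauche, tBu–I gauche; 1.0 + 0.6 + 1.7 = 3.3 kcal/mol.
I at 240° (eclipsed): H–H eclipsed, Cl–SH eclipsed, tBu–I eclipsed; 1.0 + 2.7 + 4.9 = 8.6 kcal/mol.
I at 300° (staggered): Cl–SH gauche, tBu–I gauche, tBu–SH gauche; 0.6 + 1.7 + 1.2 = 3.5 kcal/mol.
Max at 240° (8.6 kcal/mol), min at 60° (2.2 kcal/mol); barrier = 6.4 kcal/mol.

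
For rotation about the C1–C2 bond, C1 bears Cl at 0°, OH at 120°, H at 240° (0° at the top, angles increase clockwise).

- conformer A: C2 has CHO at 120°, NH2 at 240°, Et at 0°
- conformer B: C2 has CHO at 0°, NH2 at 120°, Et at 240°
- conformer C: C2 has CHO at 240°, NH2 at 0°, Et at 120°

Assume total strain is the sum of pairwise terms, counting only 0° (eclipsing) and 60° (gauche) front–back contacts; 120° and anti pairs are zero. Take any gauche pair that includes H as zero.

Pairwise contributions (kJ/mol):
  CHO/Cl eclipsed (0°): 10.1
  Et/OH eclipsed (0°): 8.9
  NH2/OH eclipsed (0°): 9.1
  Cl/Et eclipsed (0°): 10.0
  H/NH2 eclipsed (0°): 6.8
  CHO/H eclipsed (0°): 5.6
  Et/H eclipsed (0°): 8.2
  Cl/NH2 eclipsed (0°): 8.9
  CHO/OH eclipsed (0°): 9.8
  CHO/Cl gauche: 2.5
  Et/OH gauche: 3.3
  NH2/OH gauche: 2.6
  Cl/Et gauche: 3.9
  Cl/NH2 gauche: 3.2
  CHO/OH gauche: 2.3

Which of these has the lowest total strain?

A is eclipsed. Cl at 0° is eclipsed with Et at 0° (10.0); OH at 120° is eclipsed with CHO at 120° (9.8); H at 240° is eclipsed with NH2 at 240° (6.8). Total 26.6 kJ/mol.
B is eclipsed. Cl at 0° is eclipsed with CHO at 0° (10.1); OH at 120° is eclipsed with NH2 at 120° (9.1); H at 240° is eclipsed with Et at 240° (8.2). Total 27.4 kJ/mol.
C is eclipsed. Cl at 0° is eclipsed with NH2 at 0° (8.9); OH at 120° is eclipsed with Et at 120° (8.9); H at 240° is eclipsed with CHO at 240° (5.6). Total 23.4 kJ/mol.
C has the lowest total (23.4 kJ/mol).

C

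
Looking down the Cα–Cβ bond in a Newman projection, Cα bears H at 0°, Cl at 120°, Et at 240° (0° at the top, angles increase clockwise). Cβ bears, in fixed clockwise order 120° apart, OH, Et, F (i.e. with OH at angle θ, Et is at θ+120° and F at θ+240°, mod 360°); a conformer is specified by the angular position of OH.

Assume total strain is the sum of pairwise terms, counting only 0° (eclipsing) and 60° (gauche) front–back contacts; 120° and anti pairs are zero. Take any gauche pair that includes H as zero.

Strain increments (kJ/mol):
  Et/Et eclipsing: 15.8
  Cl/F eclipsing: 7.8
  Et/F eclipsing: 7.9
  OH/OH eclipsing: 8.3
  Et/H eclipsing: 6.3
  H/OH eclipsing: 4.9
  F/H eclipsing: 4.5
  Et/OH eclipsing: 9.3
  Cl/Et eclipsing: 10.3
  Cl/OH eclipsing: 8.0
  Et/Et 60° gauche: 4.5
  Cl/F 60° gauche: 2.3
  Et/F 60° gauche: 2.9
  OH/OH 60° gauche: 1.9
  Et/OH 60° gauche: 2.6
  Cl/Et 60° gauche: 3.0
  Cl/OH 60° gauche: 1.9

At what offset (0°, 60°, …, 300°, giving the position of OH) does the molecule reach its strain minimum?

OH at 0° (eclipsed): H(0°)/OH(0°) eclipsed 4.9; Cl(120°)/Et(120°) eclipsed 10.3; Et(240°)/F(240°) eclipsed 7.9 → 23.1 kJ/mol.
OH at 60° (staggered): Cl(120°)/OH(60°) gauche 1.9; Cl(120°)/Et(180°) gauche 3.0; Et(240°)/Et(180°) gauche 4.5; Et(240°)/F(300°) gauche 2.9 → 12.3 kJ/mol.
OH at 120° (eclipsed): H(0°)/F(0°) eclipsed 4.5; Cl(120°)/OH(120°) eclipsed 8.0; Et(240°)/Et(240°) eclipsed 15.8 → 28.3 kJ/mol.
OH at 180° (staggered): Cl(120°)/OH(180°) gauche 1.9; Cl(120°)/F(60°) gauche 2.3; Et(240°)/OH(180°) gauche 2.6; Et(240°)/Et(300°) gauche 4.5 → 11.3 kJ/mol.
OH at 240° (eclipsed): H(0°)/Et(0°) eclipsed 6.3; Cl(120°)/F(120°) eclipsed 7.8; Et(240°)/OH(240°) eclipsed 9.3 → 23.4 kJ/mol.
OH at 300° (staggered): Cl(120°)/Et(60°) gauche 3.0; Cl(120°)/F(180°) gauche 2.3; Et(240°)/OH(300°) gauche 2.6; Et(240°)/F(180°) gauche 2.9 → 10.8 kJ/mol.
The minimum (10.8 kJ/mol) occurs with OH at 300°.

300°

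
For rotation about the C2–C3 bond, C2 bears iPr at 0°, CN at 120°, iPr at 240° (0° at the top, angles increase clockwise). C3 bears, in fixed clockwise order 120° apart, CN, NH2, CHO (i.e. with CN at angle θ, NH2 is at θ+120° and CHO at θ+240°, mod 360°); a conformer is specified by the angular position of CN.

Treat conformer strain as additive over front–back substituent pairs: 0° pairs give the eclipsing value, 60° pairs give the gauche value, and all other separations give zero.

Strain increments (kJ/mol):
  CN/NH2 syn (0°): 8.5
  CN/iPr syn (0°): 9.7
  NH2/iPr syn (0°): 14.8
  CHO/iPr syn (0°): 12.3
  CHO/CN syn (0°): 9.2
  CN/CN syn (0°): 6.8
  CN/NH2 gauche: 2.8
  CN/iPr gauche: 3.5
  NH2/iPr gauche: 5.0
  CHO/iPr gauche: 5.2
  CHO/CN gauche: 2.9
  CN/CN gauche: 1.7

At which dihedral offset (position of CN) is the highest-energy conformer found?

120°

CN at 0° is eclipsed. iPr at 0° is eclipsed with CN at 0° (9.7); CN at 120° is eclipsed with NH2 at 120° (8.5); iPr at 240° is eclipsed with CHO at 240° (12.3). Total 30.5 kJ/mol.
CN at 60° is staggered. iPr at 0° is gauche with CN at 60° (3.5); iPr at 0° is gauche with CHO at 300° (5.2); CN at 120° is gauche with CN at 60° (1.7); CN at 120° is gauche with NH2 at 180° (2.8); iPr at 240° is gauche with NH2 at 180° (5.0); iPr at 240° is gauche with CHO at 300° (5.2). Total 23.4 kJ/mol.
CN at 120° is eclipsed. iPr at 0° is eclipsed with CHO at 0° (12.3); CN at 120° is eclipsed with CN at 120° (6.8); iPr at 240° is eclipsed with NH2 at 240° (14.8). Total 33.9 kJ/mol.
CN at 180° is staggered. iPr at 0° is gauche with NH2 at 300° (5.0); iPr at 0° is gauche with CHO at 60° (5.2); CN at 120° is gauche with CN at 180° (1.7); CN at 120° is gauche with CHO at 60° (2.9); iPr at 240° is gauche with CN at 180° (3.5); iPr at 240° is gauche with NH2 at 300° (5.0). Total 23.3 kJ/mol.
CN at 240° is eclipsed. iPr at 0° is eclipsed with NH2 at 0° (14.8); CN at 120° is eclipsed with CHO at 120° (9.2); iPr at 240° is eclipsed with CN at 240° (9.7). Total 33.7 kJ/mol.
CN at 300° is staggered. iPr at 0° is gauche with CN at 300° (3.5); iPr at 0° is gauche with NH2 at 60° (5.0); CN at 120° is gauche with NH2 at 60° (2.8); CN at 120° is gauche with CHO at 180° (2.9); iPr at 240° is gauche with CN at 300° (3.5); iPr at 240° is gauche with CHO at 180° (5.2). Total 22.9 kJ/mol.
The maximum (33.9 kJ/mol) occurs with CN at 120°.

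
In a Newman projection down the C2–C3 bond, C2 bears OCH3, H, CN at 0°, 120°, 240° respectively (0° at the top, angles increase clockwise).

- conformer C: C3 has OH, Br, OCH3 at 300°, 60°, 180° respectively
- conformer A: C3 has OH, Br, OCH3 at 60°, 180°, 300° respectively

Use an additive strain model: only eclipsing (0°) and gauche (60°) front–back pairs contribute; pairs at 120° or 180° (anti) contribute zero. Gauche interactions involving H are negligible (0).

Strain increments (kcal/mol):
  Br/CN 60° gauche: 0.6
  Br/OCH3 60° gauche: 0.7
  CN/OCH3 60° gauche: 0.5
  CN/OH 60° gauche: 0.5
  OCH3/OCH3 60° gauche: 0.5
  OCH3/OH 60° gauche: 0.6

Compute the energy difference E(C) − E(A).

+0.1 kcal/mol

C (staggered): OCH3(0°)/OH(300°) gauche 0.6; OCH3(0°)/Br(60°) gauche 0.7; CN(240°)/OH(300°) gauche 0.5; CN(240°)/OCH3(180°) gauche 0.5 → 2.3 kcal/mol.
A (staggered): OCH3(0°)/OH(60°) gauche 0.6; OCH3(0°)/OCH3(300°) gauche 0.5; CN(240°)/Br(180°) gauche 0.6; CN(240°)/OCH3(300°) gauche 0.5 → 2.2 kcal/mol.
E(C) − E(A) = 2.3 − 2.2 = +0.1 kcal/mol.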